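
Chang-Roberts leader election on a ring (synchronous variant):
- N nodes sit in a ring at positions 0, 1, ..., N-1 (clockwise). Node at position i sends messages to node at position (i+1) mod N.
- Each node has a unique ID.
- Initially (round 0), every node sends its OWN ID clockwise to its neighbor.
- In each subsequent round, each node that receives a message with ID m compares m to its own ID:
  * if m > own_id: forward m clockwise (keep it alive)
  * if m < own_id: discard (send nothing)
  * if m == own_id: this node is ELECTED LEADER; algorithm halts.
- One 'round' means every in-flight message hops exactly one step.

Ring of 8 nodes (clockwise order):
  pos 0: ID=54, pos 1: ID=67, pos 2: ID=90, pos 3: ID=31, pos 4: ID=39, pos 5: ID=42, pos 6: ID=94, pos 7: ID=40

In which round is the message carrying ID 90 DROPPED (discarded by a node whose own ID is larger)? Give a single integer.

Round 1: pos1(id67) recv 54: drop; pos2(id90) recv 67: drop; pos3(id31) recv 90: fwd; pos4(id39) recv 31: drop; pos5(id42) recv 39: drop; pos6(id94) recv 42: drop; pos7(id40) recv 94: fwd; pos0(id54) recv 40: drop
Round 2: pos4(id39) recv 90: fwd; pos0(id54) recv 94: fwd
Round 3: pos5(id42) recv 90: fwd; pos1(id67) recv 94: fwd
Round 4: pos6(id94) recv 90: drop; pos2(id90) recv 94: fwd
Round 5: pos3(id31) recv 94: fwd
Round 6: pos4(id39) recv 94: fwd
Round 7: pos5(id42) recv 94: fwd
Round 8: pos6(id94) recv 94: ELECTED
Message ID 90 originates at pos 2; dropped at pos 6 in round 4

Answer: 4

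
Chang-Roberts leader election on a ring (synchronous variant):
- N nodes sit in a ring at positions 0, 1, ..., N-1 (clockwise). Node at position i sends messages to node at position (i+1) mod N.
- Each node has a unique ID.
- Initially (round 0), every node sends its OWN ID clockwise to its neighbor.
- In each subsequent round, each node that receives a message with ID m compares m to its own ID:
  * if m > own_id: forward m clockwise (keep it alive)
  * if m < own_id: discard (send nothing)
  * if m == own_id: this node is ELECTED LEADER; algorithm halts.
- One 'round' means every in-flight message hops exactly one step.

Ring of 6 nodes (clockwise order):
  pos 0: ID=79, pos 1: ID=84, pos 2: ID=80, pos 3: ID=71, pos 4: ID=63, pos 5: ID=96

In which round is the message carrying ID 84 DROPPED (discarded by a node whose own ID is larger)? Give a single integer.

Round 1: pos1(id84) recv 79: drop; pos2(id80) recv 84: fwd; pos3(id71) recv 80: fwd; pos4(id63) recv 71: fwd; pos5(id96) recv 63: drop; pos0(id79) recv 96: fwd
Round 2: pos3(id71) recv 84: fwd; pos4(id63) recv 80: fwd; pos5(id96) recv 71: drop; pos1(id84) recv 96: fwd
Round 3: pos4(id63) recv 84: fwd; pos5(id96) recv 80: drop; pos2(id80) recv 96: fwd
Round 4: pos5(id96) recv 84: drop; pos3(id71) recv 96: fwd
Round 5: pos4(id63) recv 96: fwd
Round 6: pos5(id96) recv 96: ELECTED
Message ID 84 originates at pos 1; dropped at pos 5 in round 4

Answer: 4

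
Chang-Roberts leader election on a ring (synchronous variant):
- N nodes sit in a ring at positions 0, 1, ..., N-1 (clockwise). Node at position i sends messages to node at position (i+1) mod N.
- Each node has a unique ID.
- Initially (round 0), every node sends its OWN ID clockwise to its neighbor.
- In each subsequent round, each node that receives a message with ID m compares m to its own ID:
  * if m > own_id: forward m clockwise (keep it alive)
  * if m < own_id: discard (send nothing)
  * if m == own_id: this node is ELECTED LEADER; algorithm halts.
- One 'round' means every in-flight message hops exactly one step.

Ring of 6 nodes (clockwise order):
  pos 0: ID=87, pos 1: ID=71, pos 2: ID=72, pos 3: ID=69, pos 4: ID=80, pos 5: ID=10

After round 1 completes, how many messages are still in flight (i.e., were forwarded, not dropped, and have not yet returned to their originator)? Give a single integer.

Answer: 3

Derivation:
Round 1: pos1(id71) recv 87: fwd; pos2(id72) recv 71: drop; pos3(id69) recv 72: fwd; pos4(id80) recv 69: drop; pos5(id10) recv 80: fwd; pos0(id87) recv 10: drop
After round 1: 3 messages still in flight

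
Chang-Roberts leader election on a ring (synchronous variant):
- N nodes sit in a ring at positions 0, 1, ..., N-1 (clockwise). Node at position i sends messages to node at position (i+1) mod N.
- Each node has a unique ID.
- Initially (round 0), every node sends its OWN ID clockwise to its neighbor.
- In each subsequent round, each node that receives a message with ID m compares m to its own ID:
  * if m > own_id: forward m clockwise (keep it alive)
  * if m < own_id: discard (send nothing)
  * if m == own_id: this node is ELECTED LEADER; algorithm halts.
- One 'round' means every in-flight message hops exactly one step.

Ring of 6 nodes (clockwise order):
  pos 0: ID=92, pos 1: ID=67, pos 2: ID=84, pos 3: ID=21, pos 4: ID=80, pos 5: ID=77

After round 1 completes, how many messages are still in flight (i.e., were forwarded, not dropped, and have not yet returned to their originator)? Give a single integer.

Round 1: pos1(id67) recv 92: fwd; pos2(id84) recv 67: drop; pos3(id21) recv 84: fwd; pos4(id80) recv 21: drop; pos5(id77) recv 80: fwd; pos0(id92) recv 77: drop
After round 1: 3 messages still in flight

Answer: 3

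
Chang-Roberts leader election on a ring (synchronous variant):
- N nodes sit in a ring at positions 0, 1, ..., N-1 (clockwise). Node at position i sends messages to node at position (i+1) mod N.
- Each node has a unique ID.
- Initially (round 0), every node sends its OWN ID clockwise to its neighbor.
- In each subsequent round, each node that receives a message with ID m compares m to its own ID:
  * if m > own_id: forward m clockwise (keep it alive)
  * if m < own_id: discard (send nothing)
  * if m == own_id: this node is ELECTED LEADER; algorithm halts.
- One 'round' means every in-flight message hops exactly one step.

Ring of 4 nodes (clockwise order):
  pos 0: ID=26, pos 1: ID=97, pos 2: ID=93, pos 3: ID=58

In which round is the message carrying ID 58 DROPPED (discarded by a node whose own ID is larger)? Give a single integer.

Answer: 2

Derivation:
Round 1: pos1(id97) recv 26: drop; pos2(id93) recv 97: fwd; pos3(id58) recv 93: fwd; pos0(id26) recv 58: fwd
Round 2: pos3(id58) recv 97: fwd; pos0(id26) recv 93: fwd; pos1(id97) recv 58: drop
Round 3: pos0(id26) recv 97: fwd; pos1(id97) recv 93: drop
Round 4: pos1(id97) recv 97: ELECTED
Message ID 58 originates at pos 3; dropped at pos 1 in round 2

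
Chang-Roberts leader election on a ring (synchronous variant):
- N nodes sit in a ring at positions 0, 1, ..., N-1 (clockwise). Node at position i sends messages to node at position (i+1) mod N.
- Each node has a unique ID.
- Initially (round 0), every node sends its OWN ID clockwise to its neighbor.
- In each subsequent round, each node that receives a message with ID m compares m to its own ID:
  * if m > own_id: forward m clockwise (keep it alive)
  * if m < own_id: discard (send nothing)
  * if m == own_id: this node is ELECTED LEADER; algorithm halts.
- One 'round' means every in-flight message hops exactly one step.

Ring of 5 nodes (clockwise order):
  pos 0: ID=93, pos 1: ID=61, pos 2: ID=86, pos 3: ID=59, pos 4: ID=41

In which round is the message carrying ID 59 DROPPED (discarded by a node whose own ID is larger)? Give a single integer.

Round 1: pos1(id61) recv 93: fwd; pos2(id86) recv 61: drop; pos3(id59) recv 86: fwd; pos4(id41) recv 59: fwd; pos0(id93) recv 41: drop
Round 2: pos2(id86) recv 93: fwd; pos4(id41) recv 86: fwd; pos0(id93) recv 59: drop
Round 3: pos3(id59) recv 93: fwd; pos0(id93) recv 86: drop
Round 4: pos4(id41) recv 93: fwd
Round 5: pos0(id93) recv 93: ELECTED
Message ID 59 originates at pos 3; dropped at pos 0 in round 2

Answer: 2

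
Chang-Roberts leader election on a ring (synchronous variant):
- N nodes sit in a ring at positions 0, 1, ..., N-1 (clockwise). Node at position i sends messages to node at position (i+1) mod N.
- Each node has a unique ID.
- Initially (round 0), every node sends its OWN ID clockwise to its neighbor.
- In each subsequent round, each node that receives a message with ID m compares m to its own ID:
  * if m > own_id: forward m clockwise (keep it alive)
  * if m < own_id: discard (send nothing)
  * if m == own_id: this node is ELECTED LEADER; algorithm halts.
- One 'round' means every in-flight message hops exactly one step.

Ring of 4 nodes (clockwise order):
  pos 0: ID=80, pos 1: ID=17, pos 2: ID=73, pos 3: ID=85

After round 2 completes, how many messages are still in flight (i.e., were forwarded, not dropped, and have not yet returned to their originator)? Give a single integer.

Answer: 2

Derivation:
Round 1: pos1(id17) recv 80: fwd; pos2(id73) recv 17: drop; pos3(id85) recv 73: drop; pos0(id80) recv 85: fwd
Round 2: pos2(id73) recv 80: fwd; pos1(id17) recv 85: fwd
After round 2: 2 messages still in flight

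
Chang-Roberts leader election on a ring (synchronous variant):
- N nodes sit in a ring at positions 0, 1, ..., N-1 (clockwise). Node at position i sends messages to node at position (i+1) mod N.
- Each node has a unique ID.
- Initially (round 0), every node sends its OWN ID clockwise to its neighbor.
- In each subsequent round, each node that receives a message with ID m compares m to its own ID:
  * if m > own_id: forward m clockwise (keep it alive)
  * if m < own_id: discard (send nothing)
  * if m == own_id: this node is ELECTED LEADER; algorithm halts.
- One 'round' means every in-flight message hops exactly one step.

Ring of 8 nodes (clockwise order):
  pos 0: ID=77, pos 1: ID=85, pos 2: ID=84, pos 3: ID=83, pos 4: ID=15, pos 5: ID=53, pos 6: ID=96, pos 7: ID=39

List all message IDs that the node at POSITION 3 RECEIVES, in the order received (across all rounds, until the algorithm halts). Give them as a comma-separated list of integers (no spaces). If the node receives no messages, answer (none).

Round 1: pos1(id85) recv 77: drop; pos2(id84) recv 85: fwd; pos3(id83) recv 84: fwd; pos4(id15) recv 83: fwd; pos5(id53) recv 15: drop; pos6(id96) recv 53: drop; pos7(id39) recv 96: fwd; pos0(id77) recv 39: drop
Round 2: pos3(id83) recv 85: fwd; pos4(id15) recv 84: fwd; pos5(id53) recv 83: fwd; pos0(id77) recv 96: fwd
Round 3: pos4(id15) recv 85: fwd; pos5(id53) recv 84: fwd; pos6(id96) recv 83: drop; pos1(id85) recv 96: fwd
Round 4: pos5(id53) recv 85: fwd; pos6(id96) recv 84: drop; pos2(id84) recv 96: fwd
Round 5: pos6(id96) recv 85: drop; pos3(id83) recv 96: fwd
Round 6: pos4(id15) recv 96: fwd
Round 7: pos5(id53) recv 96: fwd
Round 8: pos6(id96) recv 96: ELECTED

Answer: 84,85,96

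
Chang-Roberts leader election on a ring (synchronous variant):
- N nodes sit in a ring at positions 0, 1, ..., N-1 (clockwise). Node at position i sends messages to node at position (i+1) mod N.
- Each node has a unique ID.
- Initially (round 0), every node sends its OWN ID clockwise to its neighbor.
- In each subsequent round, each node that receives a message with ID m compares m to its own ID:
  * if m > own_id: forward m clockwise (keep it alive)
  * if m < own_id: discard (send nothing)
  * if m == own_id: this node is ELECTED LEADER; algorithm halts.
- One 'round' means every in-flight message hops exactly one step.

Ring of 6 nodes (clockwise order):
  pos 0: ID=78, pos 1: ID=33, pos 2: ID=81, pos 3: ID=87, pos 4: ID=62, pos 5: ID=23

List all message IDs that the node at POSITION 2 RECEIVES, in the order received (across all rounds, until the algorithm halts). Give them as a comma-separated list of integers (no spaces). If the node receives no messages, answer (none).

Answer: 33,78,87

Derivation:
Round 1: pos1(id33) recv 78: fwd; pos2(id81) recv 33: drop; pos3(id87) recv 81: drop; pos4(id62) recv 87: fwd; pos5(id23) recv 62: fwd; pos0(id78) recv 23: drop
Round 2: pos2(id81) recv 78: drop; pos5(id23) recv 87: fwd; pos0(id78) recv 62: drop
Round 3: pos0(id78) recv 87: fwd
Round 4: pos1(id33) recv 87: fwd
Round 5: pos2(id81) recv 87: fwd
Round 6: pos3(id87) recv 87: ELECTED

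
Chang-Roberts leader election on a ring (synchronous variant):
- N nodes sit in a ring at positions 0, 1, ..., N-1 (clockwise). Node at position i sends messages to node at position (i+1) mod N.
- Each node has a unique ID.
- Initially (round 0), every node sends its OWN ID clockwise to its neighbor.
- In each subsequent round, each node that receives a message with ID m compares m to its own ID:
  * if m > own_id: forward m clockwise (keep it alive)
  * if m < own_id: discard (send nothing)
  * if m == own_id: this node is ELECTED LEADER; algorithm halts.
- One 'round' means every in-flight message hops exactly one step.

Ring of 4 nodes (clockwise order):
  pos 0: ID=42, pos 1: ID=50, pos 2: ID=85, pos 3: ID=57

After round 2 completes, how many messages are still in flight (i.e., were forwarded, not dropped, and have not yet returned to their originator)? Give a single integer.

Answer: 2

Derivation:
Round 1: pos1(id50) recv 42: drop; pos2(id85) recv 50: drop; pos3(id57) recv 85: fwd; pos0(id42) recv 57: fwd
Round 2: pos0(id42) recv 85: fwd; pos1(id50) recv 57: fwd
After round 2: 2 messages still in flight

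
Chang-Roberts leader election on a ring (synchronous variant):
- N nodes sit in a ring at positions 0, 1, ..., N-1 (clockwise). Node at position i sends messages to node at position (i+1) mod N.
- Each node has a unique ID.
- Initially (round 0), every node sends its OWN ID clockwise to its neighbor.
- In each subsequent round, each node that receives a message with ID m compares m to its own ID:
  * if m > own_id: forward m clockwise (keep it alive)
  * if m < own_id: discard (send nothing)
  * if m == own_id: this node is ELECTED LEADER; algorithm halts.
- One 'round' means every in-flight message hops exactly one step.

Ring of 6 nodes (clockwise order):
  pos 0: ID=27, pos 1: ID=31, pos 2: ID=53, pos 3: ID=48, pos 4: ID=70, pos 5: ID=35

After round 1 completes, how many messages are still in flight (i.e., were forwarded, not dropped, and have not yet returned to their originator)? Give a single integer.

Answer: 3

Derivation:
Round 1: pos1(id31) recv 27: drop; pos2(id53) recv 31: drop; pos3(id48) recv 53: fwd; pos4(id70) recv 48: drop; pos5(id35) recv 70: fwd; pos0(id27) recv 35: fwd
After round 1: 3 messages still in flight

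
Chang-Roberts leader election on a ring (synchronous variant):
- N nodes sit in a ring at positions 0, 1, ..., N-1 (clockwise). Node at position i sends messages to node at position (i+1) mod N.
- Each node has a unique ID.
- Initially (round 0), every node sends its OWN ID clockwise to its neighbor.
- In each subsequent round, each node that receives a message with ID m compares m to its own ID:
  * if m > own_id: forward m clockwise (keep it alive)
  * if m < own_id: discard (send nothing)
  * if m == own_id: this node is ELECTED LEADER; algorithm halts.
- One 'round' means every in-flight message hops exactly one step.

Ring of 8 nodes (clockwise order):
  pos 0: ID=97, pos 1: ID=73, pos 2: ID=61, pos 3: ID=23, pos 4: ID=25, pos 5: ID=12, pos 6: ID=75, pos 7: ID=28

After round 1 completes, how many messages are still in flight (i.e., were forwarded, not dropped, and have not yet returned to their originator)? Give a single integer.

Round 1: pos1(id73) recv 97: fwd; pos2(id61) recv 73: fwd; pos3(id23) recv 61: fwd; pos4(id25) recv 23: drop; pos5(id12) recv 25: fwd; pos6(id75) recv 12: drop; pos7(id28) recv 75: fwd; pos0(id97) recv 28: drop
After round 1: 5 messages still in flight

Answer: 5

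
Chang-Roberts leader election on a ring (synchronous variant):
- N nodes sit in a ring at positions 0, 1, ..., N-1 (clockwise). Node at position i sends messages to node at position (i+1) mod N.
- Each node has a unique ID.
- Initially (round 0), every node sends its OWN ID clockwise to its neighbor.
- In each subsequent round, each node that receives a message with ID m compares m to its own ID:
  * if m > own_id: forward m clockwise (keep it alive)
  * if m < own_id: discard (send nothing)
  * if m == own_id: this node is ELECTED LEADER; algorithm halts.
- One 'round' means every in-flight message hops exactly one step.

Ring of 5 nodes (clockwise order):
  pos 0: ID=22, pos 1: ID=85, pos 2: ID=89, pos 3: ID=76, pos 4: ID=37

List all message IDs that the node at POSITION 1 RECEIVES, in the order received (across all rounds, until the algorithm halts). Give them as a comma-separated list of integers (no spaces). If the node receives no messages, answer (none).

Answer: 22,37,76,89

Derivation:
Round 1: pos1(id85) recv 22: drop; pos2(id89) recv 85: drop; pos3(id76) recv 89: fwd; pos4(id37) recv 76: fwd; pos0(id22) recv 37: fwd
Round 2: pos4(id37) recv 89: fwd; pos0(id22) recv 76: fwd; pos1(id85) recv 37: drop
Round 3: pos0(id22) recv 89: fwd; pos1(id85) recv 76: drop
Round 4: pos1(id85) recv 89: fwd
Round 5: pos2(id89) recv 89: ELECTED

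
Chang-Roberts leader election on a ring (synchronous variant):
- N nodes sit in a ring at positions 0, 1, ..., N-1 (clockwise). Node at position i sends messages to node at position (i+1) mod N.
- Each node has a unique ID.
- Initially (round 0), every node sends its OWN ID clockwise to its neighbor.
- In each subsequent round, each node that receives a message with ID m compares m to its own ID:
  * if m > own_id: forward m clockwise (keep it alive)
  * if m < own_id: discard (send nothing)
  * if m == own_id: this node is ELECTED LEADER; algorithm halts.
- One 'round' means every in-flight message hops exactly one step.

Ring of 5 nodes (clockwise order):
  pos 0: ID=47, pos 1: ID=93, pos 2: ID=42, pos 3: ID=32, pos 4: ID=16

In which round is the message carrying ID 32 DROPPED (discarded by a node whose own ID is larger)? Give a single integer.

Round 1: pos1(id93) recv 47: drop; pos2(id42) recv 93: fwd; pos3(id32) recv 42: fwd; pos4(id16) recv 32: fwd; pos0(id47) recv 16: drop
Round 2: pos3(id32) recv 93: fwd; pos4(id16) recv 42: fwd; pos0(id47) recv 32: drop
Round 3: pos4(id16) recv 93: fwd; pos0(id47) recv 42: drop
Round 4: pos0(id47) recv 93: fwd
Round 5: pos1(id93) recv 93: ELECTED
Message ID 32 originates at pos 3; dropped at pos 0 in round 2

Answer: 2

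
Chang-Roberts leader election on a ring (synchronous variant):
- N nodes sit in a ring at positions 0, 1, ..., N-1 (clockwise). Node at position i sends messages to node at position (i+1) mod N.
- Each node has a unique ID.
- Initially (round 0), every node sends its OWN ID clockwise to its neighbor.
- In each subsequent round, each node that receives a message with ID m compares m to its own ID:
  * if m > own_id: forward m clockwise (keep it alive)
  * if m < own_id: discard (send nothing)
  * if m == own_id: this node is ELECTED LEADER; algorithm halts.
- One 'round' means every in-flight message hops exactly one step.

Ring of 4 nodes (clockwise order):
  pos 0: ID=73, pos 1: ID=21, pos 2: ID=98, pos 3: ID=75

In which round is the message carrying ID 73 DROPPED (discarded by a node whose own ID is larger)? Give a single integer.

Answer: 2

Derivation:
Round 1: pos1(id21) recv 73: fwd; pos2(id98) recv 21: drop; pos3(id75) recv 98: fwd; pos0(id73) recv 75: fwd
Round 2: pos2(id98) recv 73: drop; pos0(id73) recv 98: fwd; pos1(id21) recv 75: fwd
Round 3: pos1(id21) recv 98: fwd; pos2(id98) recv 75: drop
Round 4: pos2(id98) recv 98: ELECTED
Message ID 73 originates at pos 0; dropped at pos 2 in round 2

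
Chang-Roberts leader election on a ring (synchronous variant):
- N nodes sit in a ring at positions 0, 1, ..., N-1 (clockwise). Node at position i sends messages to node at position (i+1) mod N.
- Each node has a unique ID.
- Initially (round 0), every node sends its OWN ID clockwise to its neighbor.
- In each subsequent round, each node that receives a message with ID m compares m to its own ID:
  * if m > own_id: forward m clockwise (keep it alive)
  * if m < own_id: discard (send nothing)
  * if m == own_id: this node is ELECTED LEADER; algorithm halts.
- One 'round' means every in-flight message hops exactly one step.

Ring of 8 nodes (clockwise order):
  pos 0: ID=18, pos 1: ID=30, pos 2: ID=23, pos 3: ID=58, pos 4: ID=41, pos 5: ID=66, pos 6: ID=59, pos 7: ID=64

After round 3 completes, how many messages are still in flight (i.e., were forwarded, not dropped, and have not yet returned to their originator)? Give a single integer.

Round 1: pos1(id30) recv 18: drop; pos2(id23) recv 30: fwd; pos3(id58) recv 23: drop; pos4(id41) recv 58: fwd; pos5(id66) recv 41: drop; pos6(id59) recv 66: fwd; pos7(id64) recv 59: drop; pos0(id18) recv 64: fwd
Round 2: pos3(id58) recv 30: drop; pos5(id66) recv 58: drop; pos7(id64) recv 66: fwd; pos1(id30) recv 64: fwd
Round 3: pos0(id18) recv 66: fwd; pos2(id23) recv 64: fwd
After round 3: 2 messages still in flight

Answer: 2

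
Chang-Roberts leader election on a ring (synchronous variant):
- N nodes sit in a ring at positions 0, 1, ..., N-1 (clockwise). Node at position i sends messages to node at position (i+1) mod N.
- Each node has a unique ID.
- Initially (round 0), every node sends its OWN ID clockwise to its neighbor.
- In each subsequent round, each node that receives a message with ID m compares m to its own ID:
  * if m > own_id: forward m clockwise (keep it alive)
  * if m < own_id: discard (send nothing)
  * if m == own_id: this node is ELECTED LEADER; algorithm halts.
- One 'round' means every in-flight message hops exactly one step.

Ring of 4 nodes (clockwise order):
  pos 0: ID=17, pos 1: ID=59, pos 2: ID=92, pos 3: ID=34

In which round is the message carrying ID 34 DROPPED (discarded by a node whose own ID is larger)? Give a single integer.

Round 1: pos1(id59) recv 17: drop; pos2(id92) recv 59: drop; pos3(id34) recv 92: fwd; pos0(id17) recv 34: fwd
Round 2: pos0(id17) recv 92: fwd; pos1(id59) recv 34: drop
Round 3: pos1(id59) recv 92: fwd
Round 4: pos2(id92) recv 92: ELECTED
Message ID 34 originates at pos 3; dropped at pos 1 in round 2

Answer: 2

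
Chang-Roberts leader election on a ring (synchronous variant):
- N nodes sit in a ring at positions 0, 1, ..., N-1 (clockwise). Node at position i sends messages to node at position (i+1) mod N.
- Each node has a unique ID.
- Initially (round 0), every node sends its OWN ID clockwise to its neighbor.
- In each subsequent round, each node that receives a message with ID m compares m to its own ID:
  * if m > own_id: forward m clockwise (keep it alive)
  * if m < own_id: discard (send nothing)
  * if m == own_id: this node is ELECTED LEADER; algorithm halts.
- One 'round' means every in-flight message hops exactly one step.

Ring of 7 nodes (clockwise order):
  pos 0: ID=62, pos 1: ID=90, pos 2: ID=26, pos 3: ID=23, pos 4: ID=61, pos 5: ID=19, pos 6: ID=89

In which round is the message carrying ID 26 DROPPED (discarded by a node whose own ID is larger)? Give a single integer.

Answer: 2

Derivation:
Round 1: pos1(id90) recv 62: drop; pos2(id26) recv 90: fwd; pos3(id23) recv 26: fwd; pos4(id61) recv 23: drop; pos5(id19) recv 61: fwd; pos6(id89) recv 19: drop; pos0(id62) recv 89: fwd
Round 2: pos3(id23) recv 90: fwd; pos4(id61) recv 26: drop; pos6(id89) recv 61: drop; pos1(id90) recv 89: drop
Round 3: pos4(id61) recv 90: fwd
Round 4: pos5(id19) recv 90: fwd
Round 5: pos6(id89) recv 90: fwd
Round 6: pos0(id62) recv 90: fwd
Round 7: pos1(id90) recv 90: ELECTED
Message ID 26 originates at pos 2; dropped at pos 4 in round 2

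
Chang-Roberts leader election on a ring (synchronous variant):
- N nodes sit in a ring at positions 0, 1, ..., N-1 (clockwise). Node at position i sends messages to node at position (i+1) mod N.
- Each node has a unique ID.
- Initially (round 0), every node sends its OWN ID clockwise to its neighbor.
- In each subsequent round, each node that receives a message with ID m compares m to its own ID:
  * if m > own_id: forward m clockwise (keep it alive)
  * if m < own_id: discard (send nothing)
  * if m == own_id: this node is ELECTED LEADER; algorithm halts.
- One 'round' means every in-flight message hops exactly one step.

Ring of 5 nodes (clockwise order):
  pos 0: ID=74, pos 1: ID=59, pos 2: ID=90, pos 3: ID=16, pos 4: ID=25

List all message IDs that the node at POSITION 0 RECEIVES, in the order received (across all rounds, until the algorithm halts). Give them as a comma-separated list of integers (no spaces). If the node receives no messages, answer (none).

Answer: 25,90

Derivation:
Round 1: pos1(id59) recv 74: fwd; pos2(id90) recv 59: drop; pos3(id16) recv 90: fwd; pos4(id25) recv 16: drop; pos0(id74) recv 25: drop
Round 2: pos2(id90) recv 74: drop; pos4(id25) recv 90: fwd
Round 3: pos0(id74) recv 90: fwd
Round 4: pos1(id59) recv 90: fwd
Round 5: pos2(id90) recv 90: ELECTED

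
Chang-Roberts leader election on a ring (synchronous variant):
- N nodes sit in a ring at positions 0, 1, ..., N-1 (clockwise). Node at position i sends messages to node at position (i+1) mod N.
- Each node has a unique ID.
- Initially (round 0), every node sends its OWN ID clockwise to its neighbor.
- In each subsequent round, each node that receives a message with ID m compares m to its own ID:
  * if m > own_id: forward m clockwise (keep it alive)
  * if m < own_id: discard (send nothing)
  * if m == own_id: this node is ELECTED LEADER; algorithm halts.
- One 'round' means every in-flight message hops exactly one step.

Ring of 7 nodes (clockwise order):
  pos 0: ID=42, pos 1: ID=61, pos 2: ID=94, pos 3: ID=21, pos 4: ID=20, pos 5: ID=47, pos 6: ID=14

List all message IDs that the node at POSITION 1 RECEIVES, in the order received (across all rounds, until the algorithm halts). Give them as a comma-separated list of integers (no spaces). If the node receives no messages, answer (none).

Round 1: pos1(id61) recv 42: drop; pos2(id94) recv 61: drop; pos3(id21) recv 94: fwd; pos4(id20) recv 21: fwd; pos5(id47) recv 20: drop; pos6(id14) recv 47: fwd; pos0(id42) recv 14: drop
Round 2: pos4(id20) recv 94: fwd; pos5(id47) recv 21: drop; pos0(id42) recv 47: fwd
Round 3: pos5(id47) recv 94: fwd; pos1(id61) recv 47: drop
Round 4: pos6(id14) recv 94: fwd
Round 5: pos0(id42) recv 94: fwd
Round 6: pos1(id61) recv 94: fwd
Round 7: pos2(id94) recv 94: ELECTED

Answer: 42,47,94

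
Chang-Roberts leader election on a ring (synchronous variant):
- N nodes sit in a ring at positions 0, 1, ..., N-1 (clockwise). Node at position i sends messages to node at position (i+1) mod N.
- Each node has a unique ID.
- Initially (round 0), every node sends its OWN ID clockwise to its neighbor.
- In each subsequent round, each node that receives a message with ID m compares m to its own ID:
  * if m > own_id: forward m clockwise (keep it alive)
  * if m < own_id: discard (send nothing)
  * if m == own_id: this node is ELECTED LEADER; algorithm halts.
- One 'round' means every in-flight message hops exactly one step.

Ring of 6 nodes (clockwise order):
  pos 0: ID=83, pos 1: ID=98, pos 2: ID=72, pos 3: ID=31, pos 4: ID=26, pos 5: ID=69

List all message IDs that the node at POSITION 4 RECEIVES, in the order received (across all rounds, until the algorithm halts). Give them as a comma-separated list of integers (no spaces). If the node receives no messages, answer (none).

Answer: 31,72,98

Derivation:
Round 1: pos1(id98) recv 83: drop; pos2(id72) recv 98: fwd; pos3(id31) recv 72: fwd; pos4(id26) recv 31: fwd; pos5(id69) recv 26: drop; pos0(id83) recv 69: drop
Round 2: pos3(id31) recv 98: fwd; pos4(id26) recv 72: fwd; pos5(id69) recv 31: drop
Round 3: pos4(id26) recv 98: fwd; pos5(id69) recv 72: fwd
Round 4: pos5(id69) recv 98: fwd; pos0(id83) recv 72: drop
Round 5: pos0(id83) recv 98: fwd
Round 6: pos1(id98) recv 98: ELECTED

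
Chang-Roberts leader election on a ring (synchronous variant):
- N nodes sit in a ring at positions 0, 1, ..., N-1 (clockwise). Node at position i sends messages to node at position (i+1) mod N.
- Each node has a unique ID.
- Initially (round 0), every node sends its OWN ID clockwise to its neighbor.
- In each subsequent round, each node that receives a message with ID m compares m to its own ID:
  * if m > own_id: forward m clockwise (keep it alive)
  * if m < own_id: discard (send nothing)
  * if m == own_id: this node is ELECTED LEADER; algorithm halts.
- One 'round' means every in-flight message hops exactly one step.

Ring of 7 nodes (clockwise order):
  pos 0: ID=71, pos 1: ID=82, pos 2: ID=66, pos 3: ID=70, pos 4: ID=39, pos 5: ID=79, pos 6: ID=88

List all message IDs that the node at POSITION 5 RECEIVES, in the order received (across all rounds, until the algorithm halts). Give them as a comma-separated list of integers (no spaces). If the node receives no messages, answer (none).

Round 1: pos1(id82) recv 71: drop; pos2(id66) recv 82: fwd; pos3(id70) recv 66: drop; pos4(id39) recv 70: fwd; pos5(id79) recv 39: drop; pos6(id88) recv 79: drop; pos0(id71) recv 88: fwd
Round 2: pos3(id70) recv 82: fwd; pos5(id79) recv 70: drop; pos1(id82) recv 88: fwd
Round 3: pos4(id39) recv 82: fwd; pos2(id66) recv 88: fwd
Round 4: pos5(id79) recv 82: fwd; pos3(id70) recv 88: fwd
Round 5: pos6(id88) recv 82: drop; pos4(id39) recv 88: fwd
Round 6: pos5(id79) recv 88: fwd
Round 7: pos6(id88) recv 88: ELECTED

Answer: 39,70,82,88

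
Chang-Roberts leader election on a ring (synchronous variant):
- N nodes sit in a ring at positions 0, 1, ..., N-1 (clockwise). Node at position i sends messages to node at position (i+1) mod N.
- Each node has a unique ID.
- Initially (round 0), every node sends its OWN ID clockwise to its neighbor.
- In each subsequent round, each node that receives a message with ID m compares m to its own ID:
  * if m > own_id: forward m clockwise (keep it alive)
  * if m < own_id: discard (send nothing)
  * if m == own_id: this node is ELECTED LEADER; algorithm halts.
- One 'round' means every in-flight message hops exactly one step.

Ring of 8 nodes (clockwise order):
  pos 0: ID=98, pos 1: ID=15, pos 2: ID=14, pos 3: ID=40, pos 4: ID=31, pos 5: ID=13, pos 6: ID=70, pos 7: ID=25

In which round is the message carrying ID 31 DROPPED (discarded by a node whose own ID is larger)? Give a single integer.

Answer: 2

Derivation:
Round 1: pos1(id15) recv 98: fwd; pos2(id14) recv 15: fwd; pos3(id40) recv 14: drop; pos4(id31) recv 40: fwd; pos5(id13) recv 31: fwd; pos6(id70) recv 13: drop; pos7(id25) recv 70: fwd; pos0(id98) recv 25: drop
Round 2: pos2(id14) recv 98: fwd; pos3(id40) recv 15: drop; pos5(id13) recv 40: fwd; pos6(id70) recv 31: drop; pos0(id98) recv 70: drop
Round 3: pos3(id40) recv 98: fwd; pos6(id70) recv 40: drop
Round 4: pos4(id31) recv 98: fwd
Round 5: pos5(id13) recv 98: fwd
Round 6: pos6(id70) recv 98: fwd
Round 7: pos7(id25) recv 98: fwd
Round 8: pos0(id98) recv 98: ELECTED
Message ID 31 originates at pos 4; dropped at pos 6 in round 2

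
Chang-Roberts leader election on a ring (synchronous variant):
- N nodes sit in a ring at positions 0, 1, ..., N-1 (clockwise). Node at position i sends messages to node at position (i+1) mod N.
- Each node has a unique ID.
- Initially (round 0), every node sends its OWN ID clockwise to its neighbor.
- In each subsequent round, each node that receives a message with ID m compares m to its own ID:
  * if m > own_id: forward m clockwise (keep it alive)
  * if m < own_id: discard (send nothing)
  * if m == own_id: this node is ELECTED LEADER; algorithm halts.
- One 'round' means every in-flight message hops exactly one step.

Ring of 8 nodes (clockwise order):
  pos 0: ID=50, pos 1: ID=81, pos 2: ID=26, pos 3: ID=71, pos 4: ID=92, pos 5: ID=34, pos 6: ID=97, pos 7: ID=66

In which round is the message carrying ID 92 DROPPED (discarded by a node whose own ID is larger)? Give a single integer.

Answer: 2

Derivation:
Round 1: pos1(id81) recv 50: drop; pos2(id26) recv 81: fwd; pos3(id71) recv 26: drop; pos4(id92) recv 71: drop; pos5(id34) recv 92: fwd; pos6(id97) recv 34: drop; pos7(id66) recv 97: fwd; pos0(id50) recv 66: fwd
Round 2: pos3(id71) recv 81: fwd; pos6(id97) recv 92: drop; pos0(id50) recv 97: fwd; pos1(id81) recv 66: drop
Round 3: pos4(id92) recv 81: drop; pos1(id81) recv 97: fwd
Round 4: pos2(id26) recv 97: fwd
Round 5: pos3(id71) recv 97: fwd
Round 6: pos4(id92) recv 97: fwd
Round 7: pos5(id34) recv 97: fwd
Round 8: pos6(id97) recv 97: ELECTED
Message ID 92 originates at pos 4; dropped at pos 6 in round 2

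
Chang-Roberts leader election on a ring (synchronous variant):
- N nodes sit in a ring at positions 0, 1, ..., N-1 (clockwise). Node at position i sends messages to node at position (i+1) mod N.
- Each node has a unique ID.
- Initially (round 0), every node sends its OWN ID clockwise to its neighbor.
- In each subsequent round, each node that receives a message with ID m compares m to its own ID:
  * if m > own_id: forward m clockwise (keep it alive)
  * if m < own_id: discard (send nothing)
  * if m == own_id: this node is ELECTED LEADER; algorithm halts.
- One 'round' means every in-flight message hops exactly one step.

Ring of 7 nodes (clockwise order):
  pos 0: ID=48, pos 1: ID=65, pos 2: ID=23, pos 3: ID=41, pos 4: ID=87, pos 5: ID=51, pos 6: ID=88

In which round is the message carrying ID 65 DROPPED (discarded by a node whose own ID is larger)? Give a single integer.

Answer: 3

Derivation:
Round 1: pos1(id65) recv 48: drop; pos2(id23) recv 65: fwd; pos3(id41) recv 23: drop; pos4(id87) recv 41: drop; pos5(id51) recv 87: fwd; pos6(id88) recv 51: drop; pos0(id48) recv 88: fwd
Round 2: pos3(id41) recv 65: fwd; pos6(id88) recv 87: drop; pos1(id65) recv 88: fwd
Round 3: pos4(id87) recv 65: drop; pos2(id23) recv 88: fwd
Round 4: pos3(id41) recv 88: fwd
Round 5: pos4(id87) recv 88: fwd
Round 6: pos5(id51) recv 88: fwd
Round 7: pos6(id88) recv 88: ELECTED
Message ID 65 originates at pos 1; dropped at pos 4 in round 3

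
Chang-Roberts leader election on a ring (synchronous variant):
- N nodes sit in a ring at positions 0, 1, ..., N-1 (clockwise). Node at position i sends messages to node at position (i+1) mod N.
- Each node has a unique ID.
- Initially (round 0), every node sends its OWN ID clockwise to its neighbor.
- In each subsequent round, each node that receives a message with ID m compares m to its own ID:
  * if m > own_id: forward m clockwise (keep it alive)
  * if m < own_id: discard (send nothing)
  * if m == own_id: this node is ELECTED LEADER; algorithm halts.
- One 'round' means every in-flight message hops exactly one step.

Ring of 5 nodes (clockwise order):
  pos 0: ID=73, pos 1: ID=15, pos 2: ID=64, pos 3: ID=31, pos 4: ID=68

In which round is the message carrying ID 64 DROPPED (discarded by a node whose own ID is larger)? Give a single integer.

Round 1: pos1(id15) recv 73: fwd; pos2(id64) recv 15: drop; pos3(id31) recv 64: fwd; pos4(id68) recv 31: drop; pos0(id73) recv 68: drop
Round 2: pos2(id64) recv 73: fwd; pos4(id68) recv 64: drop
Round 3: pos3(id31) recv 73: fwd
Round 4: pos4(id68) recv 73: fwd
Round 5: pos0(id73) recv 73: ELECTED
Message ID 64 originates at pos 2; dropped at pos 4 in round 2

Answer: 2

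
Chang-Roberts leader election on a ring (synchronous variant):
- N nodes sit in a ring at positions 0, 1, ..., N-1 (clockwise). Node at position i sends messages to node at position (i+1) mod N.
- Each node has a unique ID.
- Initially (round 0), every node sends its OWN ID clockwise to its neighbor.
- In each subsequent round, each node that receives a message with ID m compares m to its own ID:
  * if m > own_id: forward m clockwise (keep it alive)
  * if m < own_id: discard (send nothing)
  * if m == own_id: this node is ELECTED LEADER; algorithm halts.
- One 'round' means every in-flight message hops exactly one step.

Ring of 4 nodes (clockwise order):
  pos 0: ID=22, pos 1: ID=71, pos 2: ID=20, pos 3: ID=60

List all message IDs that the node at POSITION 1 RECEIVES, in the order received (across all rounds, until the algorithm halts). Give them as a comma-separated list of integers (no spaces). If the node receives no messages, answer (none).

Answer: 22,60,71

Derivation:
Round 1: pos1(id71) recv 22: drop; pos2(id20) recv 71: fwd; pos3(id60) recv 20: drop; pos0(id22) recv 60: fwd
Round 2: pos3(id60) recv 71: fwd; pos1(id71) recv 60: drop
Round 3: pos0(id22) recv 71: fwd
Round 4: pos1(id71) recv 71: ELECTED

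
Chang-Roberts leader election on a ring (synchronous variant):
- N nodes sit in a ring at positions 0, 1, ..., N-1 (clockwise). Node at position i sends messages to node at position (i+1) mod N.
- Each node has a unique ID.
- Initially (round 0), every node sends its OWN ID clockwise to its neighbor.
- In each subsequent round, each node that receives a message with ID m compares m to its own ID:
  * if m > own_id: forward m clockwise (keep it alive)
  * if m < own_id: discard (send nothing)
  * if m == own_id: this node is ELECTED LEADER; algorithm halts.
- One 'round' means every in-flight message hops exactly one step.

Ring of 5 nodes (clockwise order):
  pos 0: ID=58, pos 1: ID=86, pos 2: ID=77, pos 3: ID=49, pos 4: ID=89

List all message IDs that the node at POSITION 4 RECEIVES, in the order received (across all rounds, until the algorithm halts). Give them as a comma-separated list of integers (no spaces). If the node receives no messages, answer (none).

Round 1: pos1(id86) recv 58: drop; pos2(id77) recv 86: fwd; pos3(id49) recv 77: fwd; pos4(id89) recv 49: drop; pos0(id58) recv 89: fwd
Round 2: pos3(id49) recv 86: fwd; pos4(id89) recv 77: drop; pos1(id86) recv 89: fwd
Round 3: pos4(id89) recv 86: drop; pos2(id77) recv 89: fwd
Round 4: pos3(id49) recv 89: fwd
Round 5: pos4(id89) recv 89: ELECTED

Answer: 49,77,86,89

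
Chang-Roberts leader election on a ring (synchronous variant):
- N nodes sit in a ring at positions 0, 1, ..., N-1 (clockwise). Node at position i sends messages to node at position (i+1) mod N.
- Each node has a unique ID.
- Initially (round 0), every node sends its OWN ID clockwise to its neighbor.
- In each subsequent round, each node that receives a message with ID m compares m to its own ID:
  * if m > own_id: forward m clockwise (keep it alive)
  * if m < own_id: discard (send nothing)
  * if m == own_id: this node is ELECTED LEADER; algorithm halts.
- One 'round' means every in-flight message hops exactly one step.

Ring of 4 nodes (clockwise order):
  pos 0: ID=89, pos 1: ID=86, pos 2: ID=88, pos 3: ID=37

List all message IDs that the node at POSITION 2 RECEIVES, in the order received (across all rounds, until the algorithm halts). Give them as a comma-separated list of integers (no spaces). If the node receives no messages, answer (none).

Answer: 86,89

Derivation:
Round 1: pos1(id86) recv 89: fwd; pos2(id88) recv 86: drop; pos3(id37) recv 88: fwd; pos0(id89) recv 37: drop
Round 2: pos2(id88) recv 89: fwd; pos0(id89) recv 88: drop
Round 3: pos3(id37) recv 89: fwd
Round 4: pos0(id89) recv 89: ELECTED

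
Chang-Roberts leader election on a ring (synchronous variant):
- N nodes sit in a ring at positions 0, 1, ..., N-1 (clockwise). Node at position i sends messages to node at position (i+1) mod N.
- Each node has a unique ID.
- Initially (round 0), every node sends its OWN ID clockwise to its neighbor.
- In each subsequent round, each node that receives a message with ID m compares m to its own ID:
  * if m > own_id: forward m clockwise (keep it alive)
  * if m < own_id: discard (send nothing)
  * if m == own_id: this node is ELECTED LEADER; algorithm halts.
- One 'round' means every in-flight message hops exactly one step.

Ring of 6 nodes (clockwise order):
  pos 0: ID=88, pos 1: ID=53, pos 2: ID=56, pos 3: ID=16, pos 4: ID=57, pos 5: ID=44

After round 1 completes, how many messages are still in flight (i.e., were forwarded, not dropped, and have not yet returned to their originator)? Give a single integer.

Answer: 3

Derivation:
Round 1: pos1(id53) recv 88: fwd; pos2(id56) recv 53: drop; pos3(id16) recv 56: fwd; pos4(id57) recv 16: drop; pos5(id44) recv 57: fwd; pos0(id88) recv 44: drop
After round 1: 3 messages still in flight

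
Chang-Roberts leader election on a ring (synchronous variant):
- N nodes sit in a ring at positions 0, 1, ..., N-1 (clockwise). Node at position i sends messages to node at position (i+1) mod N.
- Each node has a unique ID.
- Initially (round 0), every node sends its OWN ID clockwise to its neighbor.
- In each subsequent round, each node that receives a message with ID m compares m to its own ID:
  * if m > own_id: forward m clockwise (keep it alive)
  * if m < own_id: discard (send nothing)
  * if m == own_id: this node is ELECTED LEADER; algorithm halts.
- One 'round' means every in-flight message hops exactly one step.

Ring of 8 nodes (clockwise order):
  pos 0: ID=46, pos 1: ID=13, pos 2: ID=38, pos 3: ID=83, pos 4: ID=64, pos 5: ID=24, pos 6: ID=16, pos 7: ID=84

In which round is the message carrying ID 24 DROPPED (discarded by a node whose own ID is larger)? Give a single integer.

Answer: 2

Derivation:
Round 1: pos1(id13) recv 46: fwd; pos2(id38) recv 13: drop; pos3(id83) recv 38: drop; pos4(id64) recv 83: fwd; pos5(id24) recv 64: fwd; pos6(id16) recv 24: fwd; pos7(id84) recv 16: drop; pos0(id46) recv 84: fwd
Round 2: pos2(id38) recv 46: fwd; pos5(id24) recv 83: fwd; pos6(id16) recv 64: fwd; pos7(id84) recv 24: drop; pos1(id13) recv 84: fwd
Round 3: pos3(id83) recv 46: drop; pos6(id16) recv 83: fwd; pos7(id84) recv 64: drop; pos2(id38) recv 84: fwd
Round 4: pos7(id84) recv 83: drop; pos3(id83) recv 84: fwd
Round 5: pos4(id64) recv 84: fwd
Round 6: pos5(id24) recv 84: fwd
Round 7: pos6(id16) recv 84: fwd
Round 8: pos7(id84) recv 84: ELECTED
Message ID 24 originates at pos 5; dropped at pos 7 in round 2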